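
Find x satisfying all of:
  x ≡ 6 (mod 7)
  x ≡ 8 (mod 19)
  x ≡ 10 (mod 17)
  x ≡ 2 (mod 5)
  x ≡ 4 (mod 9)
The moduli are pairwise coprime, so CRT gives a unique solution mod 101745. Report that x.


Product of moduli M = 7 · 19 · 17 · 5 · 9 = 101745.
Merge one congruence at a time:
  Start: x ≡ 6 (mod 7).
  Combine with x ≡ 8 (mod 19); new modulus lcm = 133.
    Write x = 6 + 7·t and substitute into x ≡ 8 (mod 19): 7·t ≡ 8 − 6 = 2 (mod 19).
    The inverse of 7 mod 19 is 11 (since 7·11 = 77 = 4·19 + 1), so t ≡ 11·2 = 22 ≡ 3 (mod 19).
    Then x = 6 + 7·3 = 27, valid modulo lcm(7, 19) = 133: x ≡ 27 (mod 133).
  Combine with x ≡ 10 (mod 17); new modulus lcm = 2261.
    Write x = 27 + 133·t and substitute into x ≡ 10 (mod 17): 133·t ≡ 10 − 27 = -17 (mod 17).
    Reduce coefficients mod 17: 14·t ≡ 0 (mod 17).
    The inverse of 14 mod 17 is 11 (since 14·11 = 154 = 9·17 + 1), so t ≡ 11·0 = 0 ≡ 0 (mod 17).
    Then x = 27 + 133·0 = 27, valid modulo lcm(133, 17) = 2261: x ≡ 27 (mod 2261).
  Combine with x ≡ 2 (mod 5); new modulus lcm = 11305.
    Write x = 27 + 2261·t and substitute into x ≡ 2 (mod 5): 2261·t ≡ 2 − 27 = -25 (mod 5).
    Reduce coefficients mod 5: 1·t ≡ 0 (mod 5).
    So t ≡ 0 (mod 5).
    Then x = 27 + 2261·0 = 27, valid modulo lcm(2261, 5) = 11305: x ≡ 27 (mod 11305).
  Combine with x ≡ 4 (mod 9); new modulus lcm = 101745.
    Write x = 27 + 11305·t and substitute into x ≡ 4 (mod 9): 11305·t ≡ 4 − 27 = -23 (mod 9).
    Reduce coefficients mod 9: 1·t ≡ 4 (mod 9).
    So t ≡ 4 (mod 9).
    Then x = 27 + 11305·4 = 45247, valid modulo lcm(11305, 9) = 101745: x ≡ 45247 (mod 101745).
Verify against each original: 45247 mod 7 = 6, 45247 mod 19 = 8, 45247 mod 17 = 10, 45247 mod 5 = 2, 45247 mod 9 = 4.

x ≡ 45247 (mod 101745).


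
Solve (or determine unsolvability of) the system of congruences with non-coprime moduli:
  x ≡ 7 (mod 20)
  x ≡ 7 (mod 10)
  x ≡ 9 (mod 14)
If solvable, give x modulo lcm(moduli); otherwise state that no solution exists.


Moduli 20, 10, 14 are not pairwise coprime, so CRT works modulo lcm(m_i) when all pairwise compatibility conditions hold.
Pairwise compatibility: gcd(m_i, m_j) must divide a_i - a_j for every pair.
Merge one congruence at a time:
  Start: x ≡ 7 (mod 20).
  Combine with x ≡ 7 (mod 10): gcd(20, 10) = 10; 7 - 7 = 0, which IS divisible by 10, so compatible.
    Write x = 7 + 20·t and substitute into x ≡ 7 (mod 10): 20·t ≡ 7 − 7 = 0 (mod 10).
    Divide the congruence (and modulus) by g = 10: 2·t ≡ 0 (mod 1).
    Modulo 1 every t works; take t = 0.
    Then x = 7 + 20·0 = 7, valid modulo lcm(20, 10) = 20: x ≡ 7 (mod 20).
  Combine with x ≡ 9 (mod 14): gcd(20, 14) = 2; 9 - 7 = 2, which IS divisible by 2, so compatible.
    Write x = 7 + 20·t and substitute into x ≡ 9 (mod 14): 20·t ≡ 9 − 7 = 2 (mod 14).
    Divide the congruence (and modulus) by g = 2: 10·t ≡ 1 (mod 7).
    Reduce coefficients mod 7: 3·t ≡ 1 (mod 7).
    The inverse of 3 mod 7 is 5 (since 3·5 = 15 = 2·7 + 1), so t ≡ 5·1 = 5 ≡ 5 (mod 7).
    Then x = 7 + 20·5 = 107, valid modulo lcm(20, 14) = 140: x ≡ 107 (mod 140).
Verify: 107 mod 20 = 7, 107 mod 10 = 7, 107 mod 14 = 9.

x ≡ 107 (mod 140).


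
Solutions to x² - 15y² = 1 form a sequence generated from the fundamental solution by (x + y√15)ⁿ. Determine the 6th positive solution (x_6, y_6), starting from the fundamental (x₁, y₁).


Step 1: Find the fundamental solution (x₁, y₁) of x² - 15y² = 1.
  Expand √15 as a continued fraction. a₀ = ⌊√15⌋ = 3; iterate m_{k+1} = d_k·a_k − m_k, d_{k+1} = (15 − m_{k+1}²)/d_k, a_{k+1} = ⌊(a₀ + m_{k+1})/d_{k+1}⌋ (starting m₀ = 0, d₀ = 1), with convergents p_k = a_k·p_{k-1} + p_{k-2}, q_k = a_k·q_{k-1} + q_{k-2} (p₋₁ = 1, q₋₁ = 0):
  k = 0: a₀ = 3; p₀/q₀ = 3/1; p₀² − 15·q₀² = 9 − 15 = -6.
  k = 1: m = 3, d = 6, a = ⌊(3 + 3)/6⌋ = 1; p/q = (1·3 + 1)/(1·1 + 0) = 4/1; p² − 15·q² = 16 − 15 = 1.
  The first convergent with p² − 15·q² = 1 gives the fundamental solution (x₁, y₁) = (4, 1).
Step 2: Apply the recurrence (x_{n+1}, y_{n+1}) = (x₁x_n + 15y₁y_n, x₁y_n + y₁x_n) repeatedly.
  From (x_1, y_1) = (4, 1): x_2 = 4·4 + 15·1·1 = 31; y_2 = 4·1 + 1·4 = 8.
  From (x_2, y_2) = (31, 8): x_3 = 4·31 + 15·1·8 = 244; y_3 = 4·8 + 1·31 = 63.
  From (x_3, y_3) = (244, 63): x_4 = 4·244 + 15·1·63 = 1921; y_4 = 4·63 + 1·244 = 496.
  From (x_4, y_4) = (1921, 496): x_5 = 4·1921 + 15·1·496 = 15124; y_5 = 4·496 + 1·1921 = 3905.
  From (x_5, y_5) = (15124, 3905): x_6 = 4·15124 + 15·1·3905 = 119071; y_6 = 4·3905 + 1·15124 = 30744.
Step 3: Verify x_6² - 15·y_6² = 14177903041 - 14177903040 = 1 (should be 1). ✓

(x_1, y_1) = (4, 1); (x_6, y_6) = (119071, 30744).


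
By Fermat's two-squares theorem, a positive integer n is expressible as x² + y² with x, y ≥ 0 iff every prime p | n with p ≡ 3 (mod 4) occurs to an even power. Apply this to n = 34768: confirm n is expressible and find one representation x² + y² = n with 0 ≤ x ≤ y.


Step 1: Factor n = 34768 = 2^4 · 41 · 53.
Step 2: Check the mod-4 condition on each prime factor: 2 = 2 (special); 41 ≡ 1 (mod 4), exponent 1; 53 ≡ 1 (mod 4), exponent 1.
All primes ≡ 3 (mod 4) appear to even exponent (or don't appear), so by the two-squares theorem n IS expressible as a sum of two squares.
Step 3: Build a representation. Group n = k² · m with k = 4 and m = 41 · 53 = 2173 (a product of primes ≡ 1 (mod 4)); a representation of m scales to one of n via (k·x)² + (k·y)² = k²(x² + y²). Each prime p ≡ 1 (mod 4) is itself a sum of two squares; find a² by testing p − a² for a perfect square:
  41: 41 − 1² = 40, 41 − 2² = 37, 41 − 3² = 32, 41 − 4² = 25 = 5² ⇒ 41 = 4² + 5².
  53: 53 − 1² = 52, 53 − 2² = 49 = 7² ⇒ 53 = 2² + 7².
  Combine using the Brahmagupta–Fibonacci identity (a² + b²)(c² + d²) = (ac − bd)² + (ad + bc)² = (ac + bd)² + (ad − bc)²:
  41 · 53 = 2173: from (4² + 5²)(2² + 7²), take (4·2 − 5·7, 4·7 + 5·2) = (8 − 35, 28 + 10) = (-27, 38); dropping signs (only squares matter) gives (27, 38); check 27² + 38² = 729 + 1444 = 2173 ✓.
  Scale by k = 4: (4·27, 4·38) = (108, 152).
Step 4: Order so x ≤ y and verify: 108² + 152² = 11664 + 23104 = 34768 = n. ✓

n = 34768 = 108² + 152² (one valid representation with x ≤ y).


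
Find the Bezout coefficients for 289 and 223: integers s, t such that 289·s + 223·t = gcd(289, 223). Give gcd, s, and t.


Euclidean algorithm on (289, 223) — divide until remainder is 0:
  289 = 1 · 223 + 66
  223 = 3 · 66 + 25
  66 = 2 · 25 + 16
  25 = 1 · 16 + 9
  16 = 1 · 9 + 7
  9 = 1 · 7 + 2
  7 = 3 · 2 + 1
  2 = 2 · 1 + 0
gcd(289, 223) = 1.
Track Bezout coefficients alongside the remainders: start with r₀ = 289 = a·1 + b·0 (s = 1, t = 0) and r₁ = 223 = a·0 + b·1 (s = 0, t = 1); each new remainder r_{k+1} = r_{k-1} − q_k·r_k inherits s_{k+1} = s_{k-1} − q_k·s_k, t_{k+1} = t_{k-1} − q_k·t_k, so r_k = a·s_k + b·t_k at every step:
  q = 1: r = 66, s = 1 − 1·0 = 1, t = 0 − 1·1 = -1  (check: 289·1 + 223·(-1) = 66)
  q = 3: r = 25, s = 0 − 3·1 = -3, t = 1 − 3·(-1) = 4  (check: 289·(-3) + 223·4 = 25)
  q = 2: r = 16, s = 1 − 2·(-3) = 7, t = -1 − 2·4 = -9  (check: 289·7 + 223·(-9) = 16)
  q = 1: r = 9, s = -3 − 1·7 = -10, t = 4 − 1·(-9) = 13  (check: 289·(-10) + 223·13 = 9)
  q = 1: r = 7, s = 7 − 1·(-10) = 17, t = -9 − 1·13 = -22  (check: 289·17 + 223·(-22) = 7)
  q = 1: r = 2, s = -10 − 1·17 = -27, t = 13 − 1·(-22) = 35  (check: 289·(-27) + 223·35 = 2)
  q = 3: r = 1, s = 17 − 3·(-27) = 98, t = -22 − 3·35 = -127  (check: 289·98 + 223·(-127) = 1)
The row with r = 1 (the gcd) gives the Bezout coefficients s = 98, t = -127.
Result: 289 · (98) + 223 · (-127) = 1.

gcd(289, 223) = 1; s = 98, t = -127 (check: 289·98 + 223·(-127) = 1).


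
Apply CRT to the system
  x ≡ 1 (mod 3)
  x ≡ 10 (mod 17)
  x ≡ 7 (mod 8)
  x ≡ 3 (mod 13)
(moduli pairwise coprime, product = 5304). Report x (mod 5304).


Product of moduli M = 3 · 17 · 8 · 13 = 5304.
Merge one congruence at a time:
  Start: x ≡ 1 (mod 3).
  Combine with x ≡ 10 (mod 17); new modulus lcm = 51.
    Write x = 1 + 3·t and substitute into x ≡ 10 (mod 17): 3·t ≡ 10 − 1 = 9 (mod 17).
    The inverse of 3 mod 17 is 6 (since 3·6 = 18 = 1·17 + 1), so t ≡ 6·9 = 54 ≡ 3 (mod 17).
    Then x = 1 + 3·3 = 10, valid modulo lcm(3, 17) = 51: x ≡ 10 (mod 51).
  Combine with x ≡ 7 (mod 8); new modulus lcm = 408.
    Write x = 10 + 51·t and substitute into x ≡ 7 (mod 8): 51·t ≡ 7 − 10 = -3 (mod 8).
    Reduce coefficients mod 8: 3·t ≡ 5 (mod 8).
    The inverse of 3 mod 8 is 3 (since 3·3 = 9 = 1·8 + 1), so t ≡ 3·5 = 15 ≡ 7 (mod 8).
    Then x = 10 + 51·7 = 367, valid modulo lcm(51, 8) = 408: x ≡ 367 (mod 408).
  Combine with x ≡ 3 (mod 13); new modulus lcm = 5304.
    Write x = 367 + 408·t and substitute into x ≡ 3 (mod 13): 408·t ≡ 3 − 367 = -364 (mod 13).
    Reduce coefficients mod 13: 5·t ≡ 0 (mod 13).
    The inverse of 5 mod 13 is 8 (since 5·8 = 40 = 3·13 + 1), so t ≡ 8·0 = 0 ≡ 0 (mod 13).
    Then x = 367 + 408·0 = 367, valid modulo lcm(408, 13) = 5304: x ≡ 367 (mod 5304).
Verify against each original: 367 mod 3 = 1, 367 mod 17 = 10, 367 mod 8 = 7, 367 mod 13 = 3.

x ≡ 367 (mod 5304).


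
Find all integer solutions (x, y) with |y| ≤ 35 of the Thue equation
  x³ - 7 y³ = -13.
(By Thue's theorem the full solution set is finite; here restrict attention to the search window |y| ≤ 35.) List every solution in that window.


The equation is x³ - 7y³ = -13. For fixed y, x³ = 7·y³ − 13, so a solution requires the RHS to be a perfect cube.
Strategy: iterate y from -35 to 35, compute RHS = 7·y³ − 13, and check whether it is a (positive or negative) perfect cube.
Check small values of y:
  y = 0: RHS = -13 is not a perfect cube.
  y = 1: RHS = -6 is not a perfect cube.
  y = -1: RHS = -20 is not a perfect cube.
  y = 2: RHS = 43 is not a perfect cube.
  y = -2: RHS = -69 is not a perfect cube.
  y = 3: RHS = 176 is not a perfect cube.
  y = -3: RHS = -202 is not a perfect cube.
Continuing the search up to |y| = 35 finds no solutions either.
No (x, y) in the scanned range satisfies the equation.

No integer solutions with |y| ≤ 35.


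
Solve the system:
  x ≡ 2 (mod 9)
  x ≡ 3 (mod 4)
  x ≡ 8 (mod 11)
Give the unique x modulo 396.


Moduli 9, 4, 11 are pairwise coprime; by CRT there is a unique solution modulo M = 9 · 4 · 11 = 396.
Solve pairwise, accumulating the modulus:
  Start with x ≡ 2 (mod 9).
  Combine with x ≡ 3 (mod 4): since gcd(9, 4) = 1, we get a unique residue mod 36.
    Write x = 2 + 9·t and substitute into x ≡ 3 (mod 4): 9·t ≡ 3 − 2 = 1 (mod 4).
    Reduce coefficients mod 4: 1·t ≡ 1 (mod 4).
    So t ≡ 1 (mod 4).
    Then x = 2 + 9·1 = 11, valid modulo lcm(9, 4) = 36: x ≡ 11 (mod 36).
  Combine with x ≡ 8 (mod 11): since gcd(36, 11) = 1, we get a unique residue mod 396.
    Write x = 11 + 36·t and substitute into x ≡ 8 (mod 11): 36·t ≡ 8 − 11 = -3 (mod 11).
    Reduce coefficients mod 11: 3·t ≡ 8 (mod 11).
    The inverse of 3 mod 11 is 4 (since 3·4 = 12 = 1·11 + 1), so t ≡ 4·8 = 32 ≡ 10 (mod 11).
    Then x = 11 + 36·10 = 371, valid modulo lcm(36, 11) = 396: x ≡ 371 (mod 396).
Verify: 371 mod 9 = 2 ✓, 371 mod 4 = 3 ✓, 371 mod 11 = 8 ✓.

x ≡ 371 (mod 396).


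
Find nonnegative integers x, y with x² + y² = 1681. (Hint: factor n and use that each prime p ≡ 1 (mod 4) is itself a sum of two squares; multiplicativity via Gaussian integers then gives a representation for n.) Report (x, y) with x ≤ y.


Step 1: Factor n = 1681 = 41^2.
Step 2: Check the mod-4 condition on each prime factor: 41 ≡ 1 (mod 4), exponent 2.
All primes ≡ 3 (mod 4) appear to even exponent (or don't appear), so by the two-squares theorem n IS expressible as a sum of two squares.
Step 3: Build a representation. Here n = 41 · 41 is a product of primes ≡ 1 (mod 4). Each prime p ≡ 1 (mod 4) is itself a sum of two squares; find a² by testing p − a² for a perfect square:
  41: 41 − 1² = 40, 41 − 2² = 37, 41 − 3² = 32, 41 − 4² = 25 = 5² ⇒ 41 = 4² + 5².
  Combine using the Brahmagupta–Fibonacci identity (a² + b²)(c² + d²) = (ac − bd)² + (ad + bc)² = (ac + bd)² + (ad − bc)²:
  41 · 41 = 1681: from (4² + 5²)(4² + 5²), take (4·4 − 5·5, 4·5 + 5·4) = (16 − 25, 20 + 20) = (-9, 40); dropping signs (only squares matter) gives (9, 40); check 9² + 40² = 81 + 1600 = 1681 ✓.
Step 4: Order so x ≤ y and verify: 9² + 40² = 81 + 1600 = 1681 = n. ✓

n = 1681 = 9² + 40² (one valid representation with x ≤ y).


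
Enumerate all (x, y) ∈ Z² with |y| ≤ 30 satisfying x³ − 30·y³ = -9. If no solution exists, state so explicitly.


The equation is x³ - 30y³ = -9. For fixed y, x³ = 30·y³ − 9, so a solution requires the RHS to be a perfect cube.
Strategy: iterate y from -30 to 30, compute RHS = 30·y³ − 9, and check whether it is a (positive or negative) perfect cube.
Check small values of y:
  y = 0: RHS = -9 is not a perfect cube.
  y = 1: RHS = 21 is not a perfect cube.
  y = -1: RHS = -39 is not a perfect cube.
  y = 2: RHS = 231 is not a perfect cube.
  y = -2: RHS = -249 is not a perfect cube.
  y = 3: RHS = 801 is not a perfect cube.
  y = -3: RHS = -819 is not a perfect cube.
Continuing the search up to |y| = 30 finds no solutions either.
No (x, y) in the scanned range satisfies the equation.

No integer solutions with |y| ≤ 30.


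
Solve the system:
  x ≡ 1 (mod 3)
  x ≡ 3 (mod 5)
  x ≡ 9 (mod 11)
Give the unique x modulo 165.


Moduli 3, 5, 11 are pairwise coprime; by CRT there is a unique solution modulo M = 3 · 5 · 11 = 165.
Solve pairwise, accumulating the modulus:
  Start with x ≡ 1 (mod 3).
  Combine with x ≡ 3 (mod 5): since gcd(3, 5) = 1, we get a unique residue mod 15.
    Write x = 1 + 3·t and substitute into x ≡ 3 (mod 5): 3·t ≡ 3 − 1 = 2 (mod 5).
    The inverse of 3 mod 5 is 2 (since 3·2 = 6 = 1·5 + 1), so t ≡ 2·2 = 4 ≡ 4 (mod 5).
    Then x = 1 + 3·4 = 13, valid modulo lcm(3, 5) = 15: x ≡ 13 (mod 15).
  Combine with x ≡ 9 (mod 11): since gcd(15, 11) = 1, we get a unique residue mod 165.
    Write x = 13 + 15·t and substitute into x ≡ 9 (mod 11): 15·t ≡ 9 − 13 = -4 (mod 11).
    Reduce coefficients mod 11: 4·t ≡ 7 (mod 11).
    The inverse of 4 mod 11 is 3 (since 4·3 = 12 = 1·11 + 1), so t ≡ 3·7 = 21 ≡ 10 (mod 11).
    Then x = 13 + 15·10 = 163, valid modulo lcm(15, 11) = 165: x ≡ 163 (mod 165).
Verify: 163 mod 3 = 1 ✓, 163 mod 5 = 3 ✓, 163 mod 11 = 9 ✓.

x ≡ 163 (mod 165).


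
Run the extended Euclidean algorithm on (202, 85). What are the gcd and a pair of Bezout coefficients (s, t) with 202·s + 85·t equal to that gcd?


Euclidean algorithm on (202, 85) — divide until remainder is 0:
  202 = 2 · 85 + 32
  85 = 2 · 32 + 21
  32 = 1 · 21 + 11
  21 = 1 · 11 + 10
  11 = 1 · 10 + 1
  10 = 10 · 1 + 0
gcd(202, 85) = 1.
Track Bezout coefficients alongside the remainders: start with r₀ = 202 = a·1 + b·0 (s = 1, t = 0) and r₁ = 85 = a·0 + b·1 (s = 0, t = 1); each new remainder r_{k+1} = r_{k-1} − q_k·r_k inherits s_{k+1} = s_{k-1} − q_k·s_k, t_{k+1} = t_{k-1} − q_k·t_k, so r_k = a·s_k + b·t_k at every step:
  q = 2: r = 32, s = 1 − 2·0 = 1, t = 0 − 2·1 = -2  (check: 202·1 + 85·(-2) = 32)
  q = 2: r = 21, s = 0 − 2·1 = -2, t = 1 − 2·(-2) = 5  (check: 202·(-2) + 85·5 = 21)
  q = 1: r = 11, s = 1 − 1·(-2) = 3, t = -2 − 1·5 = -7  (check: 202·3 + 85·(-7) = 11)
  q = 1: r = 10, s = -2 − 1·3 = -5, t = 5 − 1·(-7) = 12  (check: 202·(-5) + 85·12 = 10)
  q = 1: r = 1, s = 3 − 1·(-5) = 8, t = -7 − 1·12 = -19  (check: 202·8 + 85·(-19) = 1)
The row with r = 1 (the gcd) gives the Bezout coefficients s = 8, t = -19.
Result: 202 · (8) + 85 · (-19) = 1.

gcd(202, 85) = 1; s = 8, t = -19 (check: 202·8 + 85·(-19) = 1).


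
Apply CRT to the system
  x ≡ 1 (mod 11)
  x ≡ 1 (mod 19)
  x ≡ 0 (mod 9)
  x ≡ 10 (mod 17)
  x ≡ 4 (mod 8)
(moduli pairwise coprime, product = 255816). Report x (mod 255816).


Product of moduli M = 11 · 19 · 9 · 17 · 8 = 255816.
Merge one congruence at a time:
  Start: x ≡ 1 (mod 11).
  Combine with x ≡ 1 (mod 19); new modulus lcm = 209.
    Write x = 1 + 11·t and substitute into x ≡ 1 (mod 19): 11·t ≡ 1 − 1 = 0 (mod 19).
    The inverse of 11 mod 19 is 7 (since 11·7 = 77 = 4·19 + 1), so t ≡ 7·0 = 0 ≡ 0 (mod 19).
    Then x = 1 + 11·0 = 1, valid modulo lcm(11, 19) = 209: x ≡ 1 (mod 209).
  Combine with x ≡ 0 (mod 9); new modulus lcm = 1881.
    Write x = 1 + 209·t and substitute into x ≡ 0 (mod 9): 209·t ≡ 0 − 1 = -1 (mod 9).
    Reduce coefficients mod 9: 2·t ≡ 8 (mod 9).
    The inverse of 2 mod 9 is 5 (since 2·5 = 10 = 1·9 + 1), so t ≡ 5·8 = 40 ≡ 4 (mod 9).
    Then x = 1 + 209·4 = 837, valid modulo lcm(209, 9) = 1881: x ≡ 837 (mod 1881).
  Combine with x ≡ 10 (mod 17); new modulus lcm = 31977.
    Write x = 837 + 1881·t and substitute into x ≡ 10 (mod 17): 1881·t ≡ 10 − 837 = -827 (mod 17).
    Reduce coefficients mod 17: 11·t ≡ 6 (mod 17).
    The inverse of 11 mod 17 is 14 (since 11·14 = 154 = 9·17 + 1), so t ≡ 14·6 = 84 ≡ 16 (mod 17).
    Then x = 837 + 1881·16 = 30933, valid modulo lcm(1881, 17) = 31977: x ≡ 30933 (mod 31977).
  Combine with x ≡ 4 (mod 8); new modulus lcm = 255816.
    Write x = 30933 + 31977·t and substitute into x ≡ 4 (mod 8): 31977·t ≡ 4 − 30933 = -30929 (mod 8).
    Reduce coefficients mod 8: 1·t ≡ 7 (mod 8).
    So t ≡ 7 (mod 8).
    Then x = 30933 + 31977·7 = 254772, valid modulo lcm(31977, 8) = 255816: x ≡ 254772 (mod 255816).
Verify against each original: 254772 mod 11 = 1, 254772 mod 19 = 1, 254772 mod 9 = 0, 254772 mod 17 = 10, 254772 mod 8 = 4.

x ≡ 254772 (mod 255816).


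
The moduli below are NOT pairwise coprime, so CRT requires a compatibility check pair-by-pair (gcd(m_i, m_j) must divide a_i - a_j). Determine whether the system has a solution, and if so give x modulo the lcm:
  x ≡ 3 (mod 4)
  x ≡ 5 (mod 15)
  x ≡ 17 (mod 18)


Moduli 4, 15, 18 are not pairwise coprime, so CRT works modulo lcm(m_i) when all pairwise compatibility conditions hold.
Pairwise compatibility: gcd(m_i, m_j) must divide a_i - a_j for every pair.
Merge one congruence at a time:
  Start: x ≡ 3 (mod 4).
  Combine with x ≡ 5 (mod 15): gcd(4, 15) = 1; 5 - 3 = 2, which IS divisible by 1, so compatible.
    Write x = 3 + 4·t and substitute into x ≡ 5 (mod 15): 4·t ≡ 5 − 3 = 2 (mod 15).
    The inverse of 4 mod 15 is 4 (since 4·4 = 16 = 1·15 + 1), so t ≡ 4·2 = 8 ≡ 8 (mod 15).
    Then x = 3 + 4·8 = 35, valid modulo lcm(4, 15) = 60: x ≡ 35 (mod 60).
  Combine with x ≡ 17 (mod 18): gcd(60, 18) = 6; 17 - 35 = -18, which IS divisible by 6, so compatible.
    Write x = 35 + 60·t and substitute into x ≡ 17 (mod 18): 60·t ≡ 17 − 35 = -18 (mod 18).
    Divide the congruence (and modulus) by g = 6: 10·t ≡ -3 (mod 3).
    Reduce coefficients mod 3: 1·t ≡ 0 (mod 3).
    So t ≡ 0 (mod 3).
    Then x = 35 + 60·0 = 35, valid modulo lcm(60, 18) = 180: x ≡ 35 (mod 180).
Verify: 35 mod 4 = 3, 35 mod 15 = 5, 35 mod 18 = 17.

x ≡ 35 (mod 180).


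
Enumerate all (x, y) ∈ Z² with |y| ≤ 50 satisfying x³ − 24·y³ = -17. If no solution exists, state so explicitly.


The equation is x³ - 24y³ = -17. For fixed y, x³ = 24·y³ − 17, so a solution requires the RHS to be a perfect cube.
Strategy: iterate y from -50 to 50, compute RHS = 24·y³ − 17, and check whether it is a (positive or negative) perfect cube.
Check small values of y:
  y = 0: RHS = -17 is not a perfect cube.
  y = 1: RHS = 7 is not a perfect cube.
  y = -1: RHS = -41 is not a perfect cube.
  y = 2: RHS = 175 is not a perfect cube.
  y = -2: RHS = -209 is not a perfect cube.
  y = 3: RHS = 631 is not a perfect cube.
  y = -3: RHS = -665 is not a perfect cube.
Continuing the search up to |y| = 50 finds no solutions either.
No (x, y) in the scanned range satisfies the equation.

No integer solutions with |y| ≤ 50.


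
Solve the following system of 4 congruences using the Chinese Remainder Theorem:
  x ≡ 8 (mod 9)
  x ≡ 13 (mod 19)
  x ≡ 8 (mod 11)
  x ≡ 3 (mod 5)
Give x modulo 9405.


Product of moduli M = 9 · 19 · 11 · 5 = 9405.
Merge one congruence at a time:
  Start: x ≡ 8 (mod 9).
  Combine with x ≡ 13 (mod 19); new modulus lcm = 171.
    Write x = 8 + 9·t and substitute into x ≡ 13 (mod 19): 9·t ≡ 13 − 8 = 5 (mod 19).
    The inverse of 9 mod 19 is 17 (since 9·17 = 153 = 8·19 + 1), so t ≡ 17·5 = 85 ≡ 9 (mod 19).
    Then x = 8 + 9·9 = 89, valid modulo lcm(9, 19) = 171: x ≡ 89 (mod 171).
  Combine with x ≡ 8 (mod 11); new modulus lcm = 1881.
    Write x = 89 + 171·t and substitute into x ≡ 8 (mod 11): 171·t ≡ 8 − 89 = -81 (mod 11).
    Reduce coefficients mod 11: 6·t ≡ 7 (mod 11).
    The inverse of 6 mod 11 is 2 (since 6·2 = 12 = 1·11 + 1), so t ≡ 2·7 = 14 ≡ 3 (mod 11).
    Then x = 89 + 171·3 = 602, valid modulo lcm(171, 11) = 1881: x ≡ 602 (mod 1881).
  Combine with x ≡ 3 (mod 5); new modulus lcm = 9405.
    Write x = 602 + 1881·t and substitute into x ≡ 3 (mod 5): 1881·t ≡ 3 − 602 = -599 (mod 5).
    Reduce coefficients mod 5: 1·t ≡ 1 (mod 5).
    So t ≡ 1 (mod 5).
    Then x = 602 + 1881·1 = 2483, valid modulo lcm(1881, 5) = 9405: x ≡ 2483 (mod 9405).
Verify against each original: 2483 mod 9 = 8, 2483 mod 19 = 13, 2483 mod 11 = 8, 2483 mod 5 = 3.

x ≡ 2483 (mod 9405).


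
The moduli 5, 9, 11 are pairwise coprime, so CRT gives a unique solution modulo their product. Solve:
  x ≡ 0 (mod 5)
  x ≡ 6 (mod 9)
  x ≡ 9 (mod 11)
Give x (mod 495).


Moduli 5, 9, 11 are pairwise coprime; by CRT there is a unique solution modulo M = 5 · 9 · 11 = 495.
Solve pairwise, accumulating the modulus:
  Start with x ≡ 0 (mod 5).
  Combine with x ≡ 6 (mod 9): since gcd(5, 9) = 1, we get a unique residue mod 45.
    Write x = 0 + 5·t and substitute into x ≡ 6 (mod 9): 5·t ≡ 6 − 0 = 6 (mod 9).
    The inverse of 5 mod 9 is 2 (since 5·2 = 10 = 1·9 + 1), so t ≡ 2·6 = 12 ≡ 3 (mod 9).
    Then x = 0 + 5·3 = 15, valid modulo lcm(5, 9) = 45: x ≡ 15 (mod 45).
  Combine with x ≡ 9 (mod 11): since gcd(45, 11) = 1, we get a unique residue mod 495.
    Write x = 15 + 45·t and substitute into x ≡ 9 (mod 11): 45·t ≡ 9 − 15 = -6 (mod 11).
    Reduce coefficients mod 11: 1·t ≡ 5 (mod 11).
    So t ≡ 5 (mod 11).
    Then x = 15 + 45·5 = 240, valid modulo lcm(45, 11) = 495: x ≡ 240 (mod 495).
Verify: 240 mod 5 = 0 ✓, 240 mod 9 = 6 ✓, 240 mod 11 = 9 ✓.

x ≡ 240 (mod 495).


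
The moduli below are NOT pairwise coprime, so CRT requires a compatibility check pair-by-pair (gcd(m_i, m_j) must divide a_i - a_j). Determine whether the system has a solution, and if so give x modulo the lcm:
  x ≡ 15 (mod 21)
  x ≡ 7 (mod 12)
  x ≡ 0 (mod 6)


Moduli 21, 12, 6 are not pairwise coprime, so CRT works modulo lcm(m_i) when all pairwise compatibility conditions hold.
Pairwise compatibility: gcd(m_i, m_j) must divide a_i - a_j for every pair.
Merge one congruence at a time:
  Start: x ≡ 15 (mod 21).
  Combine with x ≡ 7 (mod 12): gcd(21, 12) = 3, and 7 - 15 = -8 is NOT divisible by 3.
    ⇒ system is inconsistent (no integer solution).

No solution (the system is inconsistent).


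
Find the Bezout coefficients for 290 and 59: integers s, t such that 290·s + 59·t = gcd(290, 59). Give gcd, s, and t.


Euclidean algorithm on (290, 59) — divide until remainder is 0:
  290 = 4 · 59 + 54
  59 = 1 · 54 + 5
  54 = 10 · 5 + 4
  5 = 1 · 4 + 1
  4 = 4 · 1 + 0
gcd(290, 59) = 1.
Track Bezout coefficients alongside the remainders: start with r₀ = 290 = a·1 + b·0 (s = 1, t = 0) and r₁ = 59 = a·0 + b·1 (s = 0, t = 1); each new remainder r_{k+1} = r_{k-1} − q_k·r_k inherits s_{k+1} = s_{k-1} − q_k·s_k, t_{k+1} = t_{k-1} − q_k·t_k, so r_k = a·s_k + b·t_k at every step:
  q = 4: r = 54, s = 1 − 4·0 = 1, t = 0 − 4·1 = -4  (check: 290·1 + 59·(-4) = 54)
  q = 1: r = 5, s = 0 − 1·1 = -1, t = 1 − 1·(-4) = 5  (check: 290·(-1) + 59·5 = 5)
  q = 10: r = 4, s = 1 − 10·(-1) = 11, t = -4 − 10·5 = -54  (check: 290·11 + 59·(-54) = 4)
  q = 1: r = 1, s = -1 − 1·11 = -12, t = 5 − 1·(-54) = 59  (check: 290·(-12) + 59·59 = 1)
The row with r = 1 (the gcd) gives the Bezout coefficients s = -12, t = 59.
Result: 290 · (-12) + 59 · (59) = 1.

gcd(290, 59) = 1; s = -12, t = 59 (check: 290·(-12) + 59·59 = 1).


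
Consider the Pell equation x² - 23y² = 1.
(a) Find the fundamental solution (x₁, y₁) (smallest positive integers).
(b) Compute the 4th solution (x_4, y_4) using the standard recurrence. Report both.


Step 1: Find the fundamental solution (x₁, y₁) of x² - 23y² = 1.
  Expand √23 as a continued fraction. a₀ = ⌊√23⌋ = 4; iterate m_{k+1} = d_k·a_k − m_k, d_{k+1} = (23 − m_{k+1}²)/d_k, a_{k+1} = ⌊(a₀ + m_{k+1})/d_{k+1}⌋ (starting m₀ = 0, d₀ = 1), with convergents p_k = a_k·p_{k-1} + p_{k-2}, q_k = a_k·q_{k-1} + q_{k-2} (p₋₁ = 1, q₋₁ = 0):
  k = 0: a₀ = 4; p₀/q₀ = 4/1; p₀² − 23·q₀² = 16 − 23 = -7.
  k = 1: m = 4, d = 7, a = ⌊(4 + 4)/7⌋ = 1; p/q = (1·4 + 1)/(1·1 + 0) = 5/1; p² − 23·q² = 25 − 23 = 2.
  k = 2: m = 3, d = 2, a = ⌊(4 + 3)/2⌋ = 3; p/q = (3·5 + 4)/(3·1 + 1) = 19/4; p² − 23·q² = 361 − 368 = -7.
  k = 3: m = 3, d = 7, a = ⌊(4 + 3)/7⌋ = 1; p/q = (1·19 + 5)/(1·4 + 1) = 24/5; p² − 23·q² = 576 − 575 = 1.
  The first convergent with p² − 23·q² = 1 gives the fundamental solution (x₁, y₁) = (24, 5).
Step 2: Apply the recurrence (x_{n+1}, y_{n+1}) = (x₁x_n + 23y₁y_n, x₁y_n + y₁x_n) repeatedly.
  From (x_1, y_1) = (24, 5): x_2 = 24·24 + 23·5·5 = 1151; y_2 = 24·5 + 5·24 = 240.
  From (x_2, y_2) = (1151, 240): x_3 = 24·1151 + 23·5·240 = 55224; y_3 = 24·240 + 5·1151 = 11515.
  From (x_3, y_3) = (55224, 11515): x_4 = 24·55224 + 23·5·11515 = 2649601; y_4 = 24·11515 + 5·55224 = 552480.
Step 3: Verify x_4² - 23·y_4² = 7020385459201 - 7020385459200 = 1 (should be 1). ✓

(x_1, y_1) = (24, 5); (x_4, y_4) = (2649601, 552480).


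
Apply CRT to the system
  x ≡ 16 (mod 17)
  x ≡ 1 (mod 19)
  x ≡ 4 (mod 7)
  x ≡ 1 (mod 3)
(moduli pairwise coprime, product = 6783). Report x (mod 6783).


Product of moduli M = 17 · 19 · 7 · 3 = 6783.
Merge one congruence at a time:
  Start: x ≡ 16 (mod 17).
  Combine with x ≡ 1 (mod 19); new modulus lcm = 323.
    Write x = 16 + 17·t and substitute into x ≡ 1 (mod 19): 17·t ≡ 1 − 16 = -15 (mod 19).
    Reduce coefficients mod 19: 17·t ≡ 4 (mod 19).
    The inverse of 17 mod 19 is 9 (since 17·9 = 153 = 8·19 + 1), so t ≡ 9·4 = 36 ≡ 17 (mod 19).
    Then x = 16 + 17·17 = 305, valid modulo lcm(17, 19) = 323: x ≡ 305 (mod 323).
  Combine with x ≡ 4 (mod 7); new modulus lcm = 2261.
    Write x = 305 + 323·t and substitute into x ≡ 4 (mod 7): 323·t ≡ 4 − 305 = -301 (mod 7).
    Reduce coefficients mod 7: 1·t ≡ 0 (mod 7).
    So t ≡ 0 (mod 7).
    Then x = 305 + 323·0 = 305, valid modulo lcm(323, 7) = 2261: x ≡ 305 (mod 2261).
  Combine with x ≡ 1 (mod 3); new modulus lcm = 6783.
    Write x = 305 + 2261·t and substitute into x ≡ 1 (mod 3): 2261·t ≡ 1 − 305 = -304 (mod 3).
    Reduce coefficients mod 3: 2·t ≡ 2 (mod 3).
    The inverse of 2 mod 3 is 2 (since 2·2 = 4 = 1·3 + 1), so t ≡ 2·2 = 4 ≡ 1 (mod 3).
    Then x = 305 + 2261·1 = 2566, valid modulo lcm(2261, 3) = 6783: x ≡ 2566 (mod 6783).
Verify against each original: 2566 mod 17 = 16, 2566 mod 19 = 1, 2566 mod 7 = 4, 2566 mod 3 = 1.

x ≡ 2566 (mod 6783).


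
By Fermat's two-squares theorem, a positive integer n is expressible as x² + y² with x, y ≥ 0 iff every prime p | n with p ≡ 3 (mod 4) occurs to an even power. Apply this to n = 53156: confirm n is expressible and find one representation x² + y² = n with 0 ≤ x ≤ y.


Step 1: Factor n = 53156 = 2^2 · 97 · 137.
Step 2: Check the mod-4 condition on each prime factor: 2 = 2 (special); 97 ≡ 1 (mod 4), exponent 1; 137 ≡ 1 (mod 4), exponent 1.
All primes ≡ 3 (mod 4) appear to even exponent (or don't appear), so by the two-squares theorem n IS expressible as a sum of two squares.
Step 3: Build a representation. Group n = k² · m with k = 2 and m = 97 · 137 = 13289 (a product of primes ≡ 1 (mod 4)); a representation of m scales to one of n via (k·x)² + (k·y)² = k²(x² + y²). Each prime p ≡ 1 (mod 4) is itself a sum of two squares; find a² by testing p − a² for a perfect square:
  97: 97 − 1² = 96, 97 − 2² = 93, 97 − 3² = 88, 97 − 4² = 81 = 9² ⇒ 97 = 4² + 9².
  137: 137 − 1² = 136, 137 − 2² = 133, 137 − 3² = 128, 137 − 4² = 121 = 11² ⇒ 137 = 4² + 11².
  Combine using the Brahmagupta–Fibonacci identity (a² + b²)(c² + d²) = (ac − bd)² + (ad + bc)² = (ac + bd)² + (ad − bc)²:
  97 · 137 = 13289: from (4² + 9²)(4² + 11²), take (4·4 − 9·11, 4·11 + 9·4) = (16 − 99, 44 + 36) = (-83, 80); dropping signs (only squares matter) gives (83, 80); check 83² + 80² = 6889 + 6400 = 13289 ✓.
  Scale by k = 2: (2·83, 2·80) = (166, 160).
Step 4: Order so x ≤ y and verify: 160² + 166² = 25600 + 27556 = 53156 = n. ✓

n = 53156 = 160² + 166² (one valid representation with x ≤ y).


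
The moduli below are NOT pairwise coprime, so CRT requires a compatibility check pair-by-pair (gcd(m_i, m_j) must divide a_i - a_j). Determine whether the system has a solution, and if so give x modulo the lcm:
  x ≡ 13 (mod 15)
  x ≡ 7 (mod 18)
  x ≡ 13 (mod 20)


Moduli 15, 18, 20 are not pairwise coprime, so CRT works modulo lcm(m_i) when all pairwise compatibility conditions hold.
Pairwise compatibility: gcd(m_i, m_j) must divide a_i - a_j for every pair.
Merge one congruence at a time:
  Start: x ≡ 13 (mod 15).
  Combine with x ≡ 7 (mod 18): gcd(15, 18) = 3; 7 - 13 = -6, which IS divisible by 3, so compatible.
    Write x = 13 + 15·t and substitute into x ≡ 7 (mod 18): 15·t ≡ 7 − 13 = -6 (mod 18).
    Divide the congruence (and modulus) by g = 3: 5·t ≡ -2 (mod 6).
    Reduce coefficients mod 6: 5·t ≡ 4 (mod 6).
    The inverse of 5 mod 6 is 5 (since 5·5 = 25 = 4·6 + 1), so t ≡ 5·4 = 20 ≡ 2 (mod 6).
    Then x = 13 + 15·2 = 43, valid modulo lcm(15, 18) = 90: x ≡ 43 (mod 90).
  Combine with x ≡ 13 (mod 20): gcd(90, 20) = 10; 13 - 43 = -30, which IS divisible by 10, so compatible.
    Write x = 43 + 90·t and substitute into x ≡ 13 (mod 20): 90·t ≡ 13 − 43 = -30 (mod 20).
    Divide the congruence (and modulus) by g = 10: 9·t ≡ -3 (mod 2).
    Reduce coefficients mod 2: 1·t ≡ 1 (mod 2).
    So t ≡ 1 (mod 2).
    Then x = 43 + 90·1 = 133, valid modulo lcm(90, 20) = 180: x ≡ 133 (mod 180).
Verify: 133 mod 15 = 13, 133 mod 18 = 7, 133 mod 20 = 13.

x ≡ 133 (mod 180).


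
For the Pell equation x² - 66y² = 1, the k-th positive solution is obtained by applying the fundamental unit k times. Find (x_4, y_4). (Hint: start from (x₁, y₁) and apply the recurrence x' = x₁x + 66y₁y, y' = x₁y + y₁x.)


Step 1: Find the fundamental solution (x₁, y₁) of x² - 66y² = 1.
  Expand √66 as a continued fraction. a₀ = ⌊√66⌋ = 8; iterate m_{k+1} = d_k·a_k − m_k, d_{k+1} = (66 − m_{k+1}²)/d_k, a_{k+1} = ⌊(a₀ + m_{k+1})/d_{k+1}⌋ (starting m₀ = 0, d₀ = 1), with convergents p_k = a_k·p_{k-1} + p_{k-2}, q_k = a_k·q_{k-1} + q_{k-2} (p₋₁ = 1, q₋₁ = 0):
  k = 0: a₀ = 8; p₀/q₀ = 8/1; p₀² − 66·q₀² = 64 − 66 = -2.
  k = 1: m = 8, d = 2, a = ⌊(8 + 8)/2⌋ = 8; p/q = (8·8 + 1)/(8·1 + 0) = 65/8; p² − 66·q² = 4225 − 4224 = 1.
  The first convergent with p² − 66·q² = 1 gives the fundamental solution (x₁, y₁) = (65, 8).
Step 2: Apply the recurrence (x_{n+1}, y_{n+1}) = (x₁x_n + 66y₁y_n, x₁y_n + y₁x_n) repeatedly.
  From (x_1, y_1) = (65, 8): x_2 = 65·65 + 66·8·8 = 8449; y_2 = 65·8 + 8·65 = 1040.
  From (x_2, y_2) = (8449, 1040): x_3 = 65·8449 + 66·8·1040 = 1098305; y_3 = 65·1040 + 8·8449 = 135192.
  From (x_3, y_3) = (1098305, 135192): x_4 = 65·1098305 + 66·8·135192 = 142771201; y_4 = 65·135192 + 8·1098305 = 17573920.
Step 3: Verify x_4² - 66·y_4² = 20383615834982401 - 20383615834982400 = 1 (should be 1). ✓

(x_1, y_1) = (65, 8); (x_4, y_4) = (142771201, 17573920).


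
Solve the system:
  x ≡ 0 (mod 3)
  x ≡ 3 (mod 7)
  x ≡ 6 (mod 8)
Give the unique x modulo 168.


Moduli 3, 7, 8 are pairwise coprime; by CRT there is a unique solution modulo M = 3 · 7 · 8 = 168.
Solve pairwise, accumulating the modulus:
  Start with x ≡ 0 (mod 3).
  Combine with x ≡ 3 (mod 7): since gcd(3, 7) = 1, we get a unique residue mod 21.
    Write x = 0 + 3·t and substitute into x ≡ 3 (mod 7): 3·t ≡ 3 − 0 = 3 (mod 7).
    The inverse of 3 mod 7 is 5 (since 3·5 = 15 = 2·7 + 1), so t ≡ 5·3 = 15 ≡ 1 (mod 7).
    Then x = 0 + 3·1 = 3, valid modulo lcm(3, 7) = 21: x ≡ 3 (mod 21).
  Combine with x ≡ 6 (mod 8): since gcd(21, 8) = 1, we get a unique residue mod 168.
    Write x = 3 + 21·t and substitute into x ≡ 6 (mod 8): 21·t ≡ 6 − 3 = 3 (mod 8).
    Reduce coefficients mod 8: 5·t ≡ 3 (mod 8).
    The inverse of 5 mod 8 is 5 (since 5·5 = 25 = 3·8 + 1), so t ≡ 5·3 = 15 ≡ 7 (mod 8).
    Then x = 3 + 21·7 = 150, valid modulo lcm(21, 8) = 168: x ≡ 150 (mod 168).
Verify: 150 mod 3 = 0 ✓, 150 mod 7 = 3 ✓, 150 mod 8 = 6 ✓.

x ≡ 150 (mod 168).


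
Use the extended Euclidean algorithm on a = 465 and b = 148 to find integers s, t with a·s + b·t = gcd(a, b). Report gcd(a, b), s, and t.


Euclidean algorithm on (465, 148) — divide until remainder is 0:
  465 = 3 · 148 + 21
  148 = 7 · 21 + 1
  21 = 21 · 1 + 0
gcd(465, 148) = 1.
Track Bezout coefficients alongside the remainders: start with r₀ = 465 = a·1 + b·0 (s = 1, t = 0) and r₁ = 148 = a·0 + b·1 (s = 0, t = 1); each new remainder r_{k+1} = r_{k-1} − q_k·r_k inherits s_{k+1} = s_{k-1} − q_k·s_k, t_{k+1} = t_{k-1} − q_k·t_k, so r_k = a·s_k + b·t_k at every step:
  q = 3: r = 21, s = 1 − 3·0 = 1, t = 0 − 3·1 = -3  (check: 465·1 + 148·(-3) = 21)
  q = 7: r = 1, s = 0 − 7·1 = -7, t = 1 − 7·(-3) = 22  (check: 465·(-7) + 148·22 = 1)
The row with r = 1 (the gcd) gives the Bezout coefficients s = -7, t = 22.
Result: 465 · (-7) + 148 · (22) = 1.

gcd(465, 148) = 1; s = -7, t = 22 (check: 465·(-7) + 148·22 = 1).


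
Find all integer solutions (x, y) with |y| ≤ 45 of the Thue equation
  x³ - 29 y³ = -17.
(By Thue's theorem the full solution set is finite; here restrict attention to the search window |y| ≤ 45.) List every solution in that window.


The equation is x³ - 29y³ = -17. For fixed y, x³ = 29·y³ − 17, so a solution requires the RHS to be a perfect cube.
Strategy: iterate y from -45 to 45, compute RHS = 29·y³ − 17, and check whether it is a (positive or negative) perfect cube.
Check small values of y:
  y = 0: RHS = -17 is not a perfect cube.
  y = 1: RHS = 12 is not a perfect cube.
  y = -1: RHS = -46 is not a perfect cube.
  y = 2: RHS = 215 is not a perfect cube.
  y = -2: RHS = -249 is not a perfect cube.
  y = 3: RHS = 766 is not a perfect cube.
  y = -3: RHS = -800 is not a perfect cube.
Continuing the search up to |y| = 45 finds no solutions either.
No (x, y) in the scanned range satisfies the equation.

No integer solutions with |y| ≤ 45.


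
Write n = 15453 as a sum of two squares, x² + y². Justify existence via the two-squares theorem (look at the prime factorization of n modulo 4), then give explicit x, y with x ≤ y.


Step 1: Factor n = 15453 = 3^2 · 17 · 101.
Step 2: Check the mod-4 condition on each prime factor: 3 ≡ 3 (mod 4), exponent 2 (must be even); 17 ≡ 1 (mod 4), exponent 1; 101 ≡ 1 (mod 4), exponent 1.
All primes ≡ 3 (mod 4) appear to even exponent (or don't appear), so by the two-squares theorem n IS expressible as a sum of two squares.
Step 3: Build a representation. Group n = k² · m with k = 3 and m = 17 · 101 = 1717 (a product of primes ≡ 1 (mod 4)); a representation of m scales to one of n via (k·x)² + (k·y)² = k²(x² + y²). Each prime p ≡ 1 (mod 4) is itself a sum of two squares; find a² by testing p − a² for a perfect square:
  17: 17 − 1² = 16 = 4² ⇒ 17 = 1² + 4².
  101: 101 − 1² = 100 = 10² ⇒ 101 = 1² + 10².
  Combine using the Brahmagupta–Fibonacci identity (a² + b²)(c² + d²) = (ac − bd)² + (ad + bc)² = (ac + bd)² + (ad − bc)²:
  17 · 101 = 1717: from (1² + 4²)(1² + 10²), take (1·1 − 4·10, 1·10 + 4·1) = (1 − 40, 10 + 4) = (-39, 14); dropping signs (only squares matter) gives (39, 14); check 39² + 14² = 1521 + 196 = 1717 ✓.
  Scale by k = 3: (3·39, 3·14) = (117, 42).
Step 4: Order so x ≤ y and verify: 42² + 117² = 1764 + 13689 = 15453 = n. ✓

n = 15453 = 42² + 117² (one valid representation with x ≤ y).


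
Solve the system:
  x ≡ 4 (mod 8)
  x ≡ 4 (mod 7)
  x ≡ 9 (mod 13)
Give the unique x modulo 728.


Moduli 8, 7, 13 are pairwise coprime; by CRT there is a unique solution modulo M = 8 · 7 · 13 = 728.
Solve pairwise, accumulating the modulus:
  Start with x ≡ 4 (mod 8).
  Combine with x ≡ 4 (mod 7): since gcd(8, 7) = 1, we get a unique residue mod 56.
    Write x = 4 + 8·t and substitute into x ≡ 4 (mod 7): 8·t ≡ 4 − 4 = 0 (mod 7).
    Reduce coefficients mod 7: 1·t ≡ 0 (mod 7).
    So t ≡ 0 (mod 7).
    Then x = 4 + 8·0 = 4, valid modulo lcm(8, 7) = 56: x ≡ 4 (mod 56).
  Combine with x ≡ 9 (mod 13): since gcd(56, 13) = 1, we get a unique residue mod 728.
    Write x = 4 + 56·t and substitute into x ≡ 9 (mod 13): 56·t ≡ 9 − 4 = 5 (mod 13).
    Reduce coefficients mod 13: 4·t ≡ 5 (mod 13).
    The inverse of 4 mod 13 is 10 (since 4·10 = 40 = 3·13 + 1), so t ≡ 10·5 = 50 ≡ 11 (mod 13).
    Then x = 4 + 56·11 = 620, valid modulo lcm(56, 13) = 728: x ≡ 620 (mod 728).
Verify: 620 mod 8 = 4 ✓, 620 mod 7 = 4 ✓, 620 mod 13 = 9 ✓.

x ≡ 620 (mod 728).


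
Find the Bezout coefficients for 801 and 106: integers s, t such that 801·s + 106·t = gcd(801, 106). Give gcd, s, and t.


Euclidean algorithm on (801, 106) — divide until remainder is 0:
  801 = 7 · 106 + 59
  106 = 1 · 59 + 47
  59 = 1 · 47 + 12
  47 = 3 · 12 + 11
  12 = 1 · 11 + 1
  11 = 11 · 1 + 0
gcd(801, 106) = 1.
Track Bezout coefficients alongside the remainders: start with r₀ = 801 = a·1 + b·0 (s = 1, t = 0) and r₁ = 106 = a·0 + b·1 (s = 0, t = 1); each new remainder r_{k+1} = r_{k-1} − q_k·r_k inherits s_{k+1} = s_{k-1} − q_k·s_k, t_{k+1} = t_{k-1} − q_k·t_k, so r_k = a·s_k + b·t_k at every step:
  q = 7: r = 59, s = 1 − 7·0 = 1, t = 0 − 7·1 = -7  (check: 801·1 + 106·(-7) = 59)
  q = 1: r = 47, s = 0 − 1·1 = -1, t = 1 − 1·(-7) = 8  (check: 801·(-1) + 106·8 = 47)
  q = 1: r = 12, s = 1 − 1·(-1) = 2, t = -7 − 1·8 = -15  (check: 801·2 + 106·(-15) = 12)
  q = 3: r = 11, s = -1 − 3·2 = -7, t = 8 − 3·(-15) = 53  (check: 801·(-7) + 106·53 = 11)
  q = 1: r = 1, s = 2 − 1·(-7) = 9, t = -15 − 1·53 = -68  (check: 801·9 + 106·(-68) = 1)
The row with r = 1 (the gcd) gives the Bezout coefficients s = 9, t = -68.
Result: 801 · (9) + 106 · (-68) = 1.

gcd(801, 106) = 1; s = 9, t = -68 (check: 801·9 + 106·(-68) = 1).


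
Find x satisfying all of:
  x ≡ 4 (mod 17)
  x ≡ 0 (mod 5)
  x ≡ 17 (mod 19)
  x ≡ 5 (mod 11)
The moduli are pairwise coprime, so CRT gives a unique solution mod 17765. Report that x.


Product of moduli M = 17 · 5 · 19 · 11 = 17765.
Merge one congruence at a time:
  Start: x ≡ 4 (mod 17).
  Combine with x ≡ 0 (mod 5); new modulus lcm = 85.
    Write x = 4 + 17·t and substitute into x ≡ 0 (mod 5): 17·t ≡ 0 − 4 = -4 (mod 5).
    Reduce coefficients mod 5: 2·t ≡ 1 (mod 5).
    The inverse of 2 mod 5 is 3 (since 2·3 = 6 = 1·5 + 1), so t ≡ 3·1 = 3 ≡ 3 (mod 5).
    Then x = 4 + 17·3 = 55, valid modulo lcm(17, 5) = 85: x ≡ 55 (mod 85).
  Combine with x ≡ 17 (mod 19); new modulus lcm = 1615.
    Write x = 55 + 85·t and substitute into x ≡ 17 (mod 19): 85·t ≡ 17 − 55 = -38 (mod 19).
    Reduce coefficients mod 19: 9·t ≡ 0 (mod 19).
    The inverse of 9 mod 19 is 17 (since 9·17 = 153 = 8·19 + 1), so t ≡ 17·0 = 0 ≡ 0 (mod 19).
    Then x = 55 + 85·0 = 55, valid modulo lcm(85, 19) = 1615: x ≡ 55 (mod 1615).
  Combine with x ≡ 5 (mod 11); new modulus lcm = 17765.
    Write x = 55 + 1615·t and substitute into x ≡ 5 (mod 11): 1615·t ≡ 5 − 55 = -50 (mod 11).
    Reduce coefficients mod 11: 9·t ≡ 5 (mod 11).
    The inverse of 9 mod 11 is 5 (since 9·5 = 45 = 4·11 + 1), so t ≡ 5·5 = 25 ≡ 3 (mod 11).
    Then x = 55 + 1615·3 = 4900, valid modulo lcm(1615, 11) = 17765: x ≡ 4900 (mod 17765).
Verify against each original: 4900 mod 17 = 4, 4900 mod 5 = 0, 4900 mod 19 = 17, 4900 mod 11 = 5.

x ≡ 4900 (mod 17765).
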